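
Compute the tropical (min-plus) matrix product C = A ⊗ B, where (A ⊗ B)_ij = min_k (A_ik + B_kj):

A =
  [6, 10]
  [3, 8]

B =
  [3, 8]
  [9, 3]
A ⊗ B =
  [9, 13]
  [6, 11]

Apply the min-plus product entry-by-entry:
  C[0][0] = min over k of (A[0][0] + B[0][0] = 6 + 3 = 9, A[0][1] + B[1][0] = 10 + 9 = 19) = 9 (attained at k = 0)
  C[0][1] = min over k of (A[0][0] + B[0][1] = 6 + 8 = 14, A[0][1] + B[1][1] = 10 + 3 = 13) = 13 (attained at k = 1)
  C[1][0] = min over k of (A[1][0] + B[0][0] = 3 + 3 = 6, A[1][1] + B[1][0] = 8 + 9 = 17) = 6 (attained at k = 0)
  C[1][1] = min over k of (A[1][0] + B[0][1] = 3 + 8 = 11, A[1][1] + B[1][1] = 8 + 3 = 11) = 11 (attained at k = 0)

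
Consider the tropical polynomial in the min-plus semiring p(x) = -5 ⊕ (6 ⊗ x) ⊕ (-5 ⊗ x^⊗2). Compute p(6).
p(6) = -5

A tropical monomial a ⊗ x^⊗i evaluates to a + i · x. Evaluating each term at x = 6:
  Term 0 contributes -5 + 0 · 6 = -5
  Term 1 contributes 6 + 1 · 6 = 12
  Term 2 contributes -5 + 2 · 6 = 7
p(6) = ⊕ of these = min[-5, 12, 7] = -5.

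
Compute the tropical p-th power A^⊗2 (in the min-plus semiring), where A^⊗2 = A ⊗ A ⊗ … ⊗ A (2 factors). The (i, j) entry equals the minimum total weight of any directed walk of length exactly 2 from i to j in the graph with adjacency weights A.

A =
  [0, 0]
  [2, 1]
A^⊗2 =
  [0, 0]
  [2, 2]

Each entry (A^⊗2)_ij equals the minimum over all length-2 walks i = v_0 → v_1 → … → v_2 = j of Σ_t A[v_t][v_{t+1}]. For example, for (i, j) = (0, 1) we minimise over 2 possible intermediate vertex sequences; the minimum is 0, attained along the walk 0 → 0 → 1.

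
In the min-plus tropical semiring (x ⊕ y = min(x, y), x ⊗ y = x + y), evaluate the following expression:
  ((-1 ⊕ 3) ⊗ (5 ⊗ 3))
((-1 ⊕ 3) ⊗ (5 ⊗ 3)) = 7

Expand innermost to outermost. Recall ⊕ takes the minimum of its arguments and ⊗ takes their sum. Working out the expression ((-1 ⊕ 3) ⊗ (5 ⊗ 3)) gives 7.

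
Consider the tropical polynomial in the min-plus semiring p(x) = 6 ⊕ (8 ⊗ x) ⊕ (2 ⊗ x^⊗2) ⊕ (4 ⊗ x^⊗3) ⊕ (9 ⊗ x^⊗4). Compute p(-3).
p(-3) = -5

A tropical monomial a ⊗ x^⊗i evaluates to a + i · x. Evaluating each term at x = -3:
  Term 0 contributes 6 + 0 · -3 = 6
  Term 1 contributes 8 + 1 · -3 = 5
  Term 2 contributes 2 + 2 · -3 = -4
  Term 3 contributes 4 + 3 · -3 = -5
  Term 4 contributes 9 + 4 · -3 = -3
p(-3) = ⊕ of these = min[6, 5, -4, -5, -3] = -5.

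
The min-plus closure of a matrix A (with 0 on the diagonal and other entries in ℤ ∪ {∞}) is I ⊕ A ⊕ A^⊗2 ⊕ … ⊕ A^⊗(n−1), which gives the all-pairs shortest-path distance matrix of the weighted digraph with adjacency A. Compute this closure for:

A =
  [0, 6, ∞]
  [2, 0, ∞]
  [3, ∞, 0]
Closure =
  [0, 6, ∞]
  [2, 0, ∞]
  [3, 9, 0]

This is the Floyd-Warshall all-pairs shortest-path computation. For each intermediate vertex k = 0, 1, …, 2, update dist[i][j] ← min(dist[i][j], dist[i][k] + dist[k][j]). The final matrix gives, for each (i, j), the minimum total weight of any directed path from i to j (possibly empty when i = j).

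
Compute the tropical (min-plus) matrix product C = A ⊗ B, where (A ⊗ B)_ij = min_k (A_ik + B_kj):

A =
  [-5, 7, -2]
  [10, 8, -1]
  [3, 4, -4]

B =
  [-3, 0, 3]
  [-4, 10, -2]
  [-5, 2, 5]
A ⊗ B =
  [-8, -5, -2]
  [-6, 1, 4]
  [-9, -2, 1]

Apply the min-plus product entry-by-entry:
  C[0][0] = min over k of (A[0][0] + B[0][0] = -5 + -3 = -8, A[0][1] + B[1][0] = 7 + -4 = 3, A[0][2] + B[2][0] = -2 + -5 = -7) = -8 (attained at k = 0)
  C[0][1] = min over k of (A[0][0] + B[0][1] = -5 + 0 = -5, A[0][1] + B[1][1] = 7 + 10 = 17, A[0][2] + B[2][1] = -2 + 2 = 0) = -5 (attained at k = 0)
  C[0][2] = min over k of (A[0][0] + B[0][2] = -5 + 3 = -2, A[0][1] + B[1][2] = 7 + -2 = 5, A[0][2] + B[2][2] = -2 + 5 = 3) = -2 (attained at k = 0)
  C[1][0] = min over k of (A[1][0] + B[0][0] = 10 + -3 = 7, A[1][1] + B[1][0] = 8 + -4 = 4, A[1][2] + B[2][0] = -1 + -5 = -6) = -6 (attained at k = 2)
  C[1][1] = min over k of (A[1][0] + B[0][1] = 10 + 0 = 10, A[1][1] + B[1][1] = 8 + 10 = 18, A[1][2] + B[2][1] = -1 + 2 = 1) = 1 (attained at k = 2)
  C[1][2] = min over k of (A[1][0] + B[0][2] = 10 + 3 = 13, A[1][1] + B[1][2] = 8 + -2 = 6, A[1][2] + B[2][2] = -1 + 5 = 4) = 4 (attained at k = 2)
  C[2][0] = min over k of (A[2][0] + B[0][0] = 3 + -3 = 0, A[2][1] + B[1][0] = 4 + -4 = 0, A[2][2] + B[2][0] = -4 + -5 = -9) = -9 (attained at k = 2)
  C[2][1] = min over k of (A[2][0] + B[0][1] = 3 + 0 = 3, A[2][1] + B[1][1] = 4 + 10 = 14, A[2][2] + B[2][1] = -4 + 2 = -2) = -2 (attained at k = 2)
  C[2][2] = min over k of (A[2][0] + B[0][2] = 3 + 3 = 6, A[2][1] + B[1][2] = 4 + -2 = 2, A[2][2] + B[2][2] = -4 + 5 = 1) = 1 (attained at k = 2)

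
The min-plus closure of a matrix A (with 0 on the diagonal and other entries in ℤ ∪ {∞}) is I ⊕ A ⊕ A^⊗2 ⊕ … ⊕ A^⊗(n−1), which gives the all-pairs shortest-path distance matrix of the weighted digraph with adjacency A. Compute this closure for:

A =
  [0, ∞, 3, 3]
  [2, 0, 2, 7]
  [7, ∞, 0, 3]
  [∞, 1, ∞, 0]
Closure =
  [0, 4, 3, 3]
  [2, 0, 2, 5]
  [6, 4, 0, 3]
  [3, 1, 3, 0]

This is the Floyd-Warshall all-pairs shortest-path computation. For each intermediate vertex k = 0, 1, …, 3, update dist[i][j] ← min(dist[i][j], dist[i][k] + dist[k][j]). The final matrix gives, for each (i, j), the minimum total weight of any directed path from i to j (possibly empty when i = j).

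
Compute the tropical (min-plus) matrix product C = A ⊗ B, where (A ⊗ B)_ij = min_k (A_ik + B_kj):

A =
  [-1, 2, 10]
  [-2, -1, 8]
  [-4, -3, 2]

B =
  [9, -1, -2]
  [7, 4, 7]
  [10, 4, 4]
A ⊗ B =
  [8, -2, -3]
  [6, -3, -4]
  [4, -5, -6]

Apply the min-plus product entry-by-entry:
  C[0][0] = min over k of (A[0][0] + B[0][0] = -1 + 9 = 8, A[0][1] + B[1][0] = 2 + 7 = 9, A[0][2] + B[2][0] = 10 + 10 = 20) = 8 (attained at k = 0)
  C[0][1] = min over k of (A[0][0] + B[0][1] = -1 + -1 = -2, A[0][1] + B[1][1] = 2 + 4 = 6, A[0][2] + B[2][1] = 10 + 4 = 14) = -2 (attained at k = 0)
  C[0][2] = min over k of (A[0][0] + B[0][2] = -1 + -2 = -3, A[0][1] + B[1][2] = 2 + 7 = 9, A[0][2] + B[2][2] = 10 + 4 = 14) = -3 (attained at k = 0)
  C[1][0] = min over k of (A[1][0] + B[0][0] = -2 + 9 = 7, A[1][1] + B[1][0] = -1 + 7 = 6, A[1][2] + B[2][0] = 8 + 10 = 18) = 6 (attained at k = 1)
  C[1][1] = min over k of (A[1][0] + B[0][1] = -2 + -1 = -3, A[1][1] + B[1][1] = -1 + 4 = 3, A[1][2] + B[2][1] = 8 + 4 = 12) = -3 (attained at k = 0)
  C[1][2] = min over k of (A[1][0] + B[0][2] = -2 + -2 = -4, A[1][1] + B[1][2] = -1 + 7 = 6, A[1][2] + B[2][2] = 8 + 4 = 12) = -4 (attained at k = 0)
  C[2][0] = min over k of (A[2][0] + B[0][0] = -4 + 9 = 5, A[2][1] + B[1][0] = -3 + 7 = 4, A[2][2] + B[2][0] = 2 + 10 = 12) = 4 (attained at k = 1)
  C[2][1] = min over k of (A[2][0] + B[0][1] = -4 + -1 = -5, A[2][1] + B[1][1] = -3 + 4 = 1, A[2][2] + B[2][1] = 2 + 4 = 6) = -5 (attained at k = 0)
  C[2][2] = min over k of (A[2][0] + B[0][2] = -4 + -2 = -6, A[2][1] + B[1][2] = -3 + 7 = 4, A[2][2] + B[2][2] = 2 + 4 = 6) = -6 (attained at k = 0)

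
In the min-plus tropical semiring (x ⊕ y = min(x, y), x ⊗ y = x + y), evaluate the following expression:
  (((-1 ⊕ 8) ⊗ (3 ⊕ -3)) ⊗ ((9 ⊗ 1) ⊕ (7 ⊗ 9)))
(((-1 ⊕ 8) ⊗ (3 ⊕ -3)) ⊗ ((9 ⊗ 1) ⊕ (7 ⊗ 9))) = 6

Expand innermost to outermost. Recall ⊕ takes the minimum of its arguments and ⊗ takes their sum. Working out the expression (((-1 ⊕ 8) ⊗ (3 ⊕ -3)) ⊗ ((9 ⊗ 1) ⊕ (7 ⊗ 9))) gives 6.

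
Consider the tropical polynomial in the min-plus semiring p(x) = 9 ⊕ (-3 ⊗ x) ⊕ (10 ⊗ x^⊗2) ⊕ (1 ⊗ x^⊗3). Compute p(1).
p(1) = -2

A tropical monomial a ⊗ x^⊗i evaluates to a + i · x. Evaluating each term at x = 1:
  Term 0 contributes 9 + 0 · 1 = 9
  Term 1 contributes -3 + 1 · 1 = -2
  Term 2 contributes 10 + 2 · 1 = 12
  Term 3 contributes 1 + 3 · 1 = 4
p(1) = ⊕ of these = min[9, -2, 12, 4] = -2.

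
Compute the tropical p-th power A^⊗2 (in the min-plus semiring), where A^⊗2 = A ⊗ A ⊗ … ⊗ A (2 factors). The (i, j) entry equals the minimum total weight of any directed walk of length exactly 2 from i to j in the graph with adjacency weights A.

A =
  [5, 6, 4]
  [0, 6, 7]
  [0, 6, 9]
A^⊗2 =
  [4, 10, 9]
  [5, 6, 4]
  [5, 6, 4]

Each entry (A^⊗2)_ij equals the minimum over all length-2 walks i = v_0 → v_1 → … → v_2 = j of Σ_t A[v_t][v_{t+1}]. For example, for (i, j) = (0, 2) we minimise over 3 possible intermediate vertex sequences; the minimum is 9, attained along the walk 0 → 0 → 2.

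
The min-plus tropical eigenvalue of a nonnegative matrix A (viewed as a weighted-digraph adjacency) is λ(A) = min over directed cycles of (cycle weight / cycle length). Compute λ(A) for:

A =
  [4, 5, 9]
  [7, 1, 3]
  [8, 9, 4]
λ(A) = 1

Enumerate directed cycles and compute their means (weight / length). Sample:
  cycle 0 → 0: weight = 4, length = 1, mean = 4/1 ≈ 4.000
  cycle 1 → 1: weight = 1, length = 1, mean = 1/1 ≈ 1.000
  cycle 2 → 2: weight = 4, length = 1, mean = 4/1 ≈ 4.000
  cycle 0 → 1 → 0: weight = 12, length = 2, mean = 12/2 ≈ 6.000
  cycle 0 → 2 → 0: weight = 17, length = 2, mean = 17/2 ≈ 8.500
  cycle 1 → 0 → 1: weight = 12, length = 2, mean = 12/2 ≈ 6.000
Minimum mean = 1.000, attained e.g. along the cycle 1 → 1 with weight 1 and length 1. So λ(A) = 1/1 = 1.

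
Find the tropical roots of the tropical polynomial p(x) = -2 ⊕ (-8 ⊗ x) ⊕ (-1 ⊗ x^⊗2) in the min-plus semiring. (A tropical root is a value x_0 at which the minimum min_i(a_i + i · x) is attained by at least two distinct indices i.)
Roots: {-7, 6}

Each tropical root is a break point of the lower envelope of the lines y = a_i + i · x (there are 3 lines, with slopes 0, 1, ..., 2). Only the lines that attain the minimum somewhere contribute to roots; other lines are dominated. Here the surviving (envelope) indices are i = 2, i = 1, i = 0.
Intersections between consecutive envelope lines give the roots: for adjacent envelope indices i < j the intersection is x = (a_i − a_j) / (j − i). Reading off the sorted break points: {-7, 6}.
Verification: at each break x_0, at least two indices attain the minimum of min_i(a_i + i · x_0).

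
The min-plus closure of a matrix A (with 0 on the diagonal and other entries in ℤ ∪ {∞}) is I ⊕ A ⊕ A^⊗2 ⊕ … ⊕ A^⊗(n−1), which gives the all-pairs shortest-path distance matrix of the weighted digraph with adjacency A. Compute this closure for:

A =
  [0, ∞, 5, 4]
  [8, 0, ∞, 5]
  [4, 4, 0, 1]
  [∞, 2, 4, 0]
Closure =
  [0, 6, 5, 4]
  [8, 0, 9, 5]
  [4, 3, 0, 1]
  [8, 2, 4, 0]

This is the Floyd-Warshall all-pairs shortest-path computation. For each intermediate vertex k = 0, 1, …, 3, update dist[i][j] ← min(dist[i][j], dist[i][k] + dist[k][j]). The final matrix gives, for each (i, j), the minimum total weight of any directed path from i to j (possibly empty when i = j).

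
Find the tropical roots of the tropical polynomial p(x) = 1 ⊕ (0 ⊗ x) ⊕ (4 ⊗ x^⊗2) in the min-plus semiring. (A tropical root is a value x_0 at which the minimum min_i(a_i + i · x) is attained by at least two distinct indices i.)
Roots: {-4, 1}

Each tropical root is a break point of the lower envelope of the lines y = a_i + i · x (there are 3 lines, with slopes 0, 1, ..., 2). Only the lines that attain the minimum somewhere contribute to roots; other lines are dominated. Here the surviving (envelope) indices are i = 2, i = 1, i = 0.
Intersections between consecutive envelope lines give the roots: for adjacent envelope indices i < j the intersection is x = (a_i − a_j) / (j − i). Reading off the sorted break points: {-4, 1}.
Verification: at each break x_0, at least two indices attain the minimum of min_i(a_i + i · x_0).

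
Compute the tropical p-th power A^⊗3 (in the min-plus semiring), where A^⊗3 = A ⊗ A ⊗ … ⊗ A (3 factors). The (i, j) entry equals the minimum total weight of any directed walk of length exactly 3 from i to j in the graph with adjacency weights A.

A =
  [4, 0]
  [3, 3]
A^⊗3 =
  [6, 3]
  [6, 6]

Each entry (A^⊗3)_ij equals the minimum over all length-3 walks i = v_0 → v_1 → … → v_3 = j of Σ_t A[v_t][v_{t+1}]. For example, for (i, j) = (0, 1) we minimise over 4 possible intermediate vertex sequences; the minimum is 3, attained along the walk 0 → 1 → 0 → 1.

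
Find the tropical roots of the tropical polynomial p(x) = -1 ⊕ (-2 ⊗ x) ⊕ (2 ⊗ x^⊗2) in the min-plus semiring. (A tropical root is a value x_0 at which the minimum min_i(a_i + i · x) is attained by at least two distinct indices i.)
Roots: {-4, 1}

Each tropical root is a break point of the lower envelope of the lines y = a_i + i · x (there are 3 lines, with slopes 0, 1, ..., 2). Only the lines that attain the minimum somewhere contribute to roots; other lines are dominated. Here the surviving (envelope) indices are i = 2, i = 1, i = 0.
Intersections between consecutive envelope lines give the roots: for adjacent envelope indices i < j the intersection is x = (a_i − a_j) / (j − i). Reading off the sorted break points: {-4, 1}.
Verification: at each break x_0, at least two indices attain the minimum of min_i(a_i + i · x_0).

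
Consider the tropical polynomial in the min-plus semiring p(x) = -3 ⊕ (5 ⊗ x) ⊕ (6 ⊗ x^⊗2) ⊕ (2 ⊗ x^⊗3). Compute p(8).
p(8) = -3

A tropical monomial a ⊗ x^⊗i evaluates to a + i · x. Evaluating each term at x = 8:
  Term 0 contributes -3 + 0 · 8 = -3
  Term 1 contributes 5 + 1 · 8 = 13
  Term 2 contributes 6 + 2 · 8 = 22
  Term 3 contributes 2 + 3 · 8 = 26
p(8) = ⊕ of these = min[-3, 13, 22, 26] = -3.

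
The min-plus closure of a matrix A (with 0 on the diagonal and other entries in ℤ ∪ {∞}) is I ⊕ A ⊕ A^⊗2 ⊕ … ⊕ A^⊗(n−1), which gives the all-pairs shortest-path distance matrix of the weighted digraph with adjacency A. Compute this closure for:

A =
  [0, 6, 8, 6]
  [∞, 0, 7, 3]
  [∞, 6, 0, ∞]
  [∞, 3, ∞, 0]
Closure =
  [0, 6, 8, 6]
  [∞, 0, 7, 3]
  [∞, 6, 0, 9]
  [∞, 3, 10, 0]

This is the Floyd-Warshall all-pairs shortest-path computation. For each intermediate vertex k = 0, 1, …, 3, update dist[i][j] ← min(dist[i][j], dist[i][k] + dist[k][j]). The final matrix gives, for each (i, j), the minimum total weight of any directed path from i to j (possibly empty when i = j).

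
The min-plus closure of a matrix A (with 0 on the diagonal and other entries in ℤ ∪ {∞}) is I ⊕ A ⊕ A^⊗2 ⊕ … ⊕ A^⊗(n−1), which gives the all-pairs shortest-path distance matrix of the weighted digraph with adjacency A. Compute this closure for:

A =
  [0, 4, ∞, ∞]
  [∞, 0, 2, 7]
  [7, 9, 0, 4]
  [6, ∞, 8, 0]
Closure =
  [0, 4, 6, 10]
  [9, 0, 2, 6]
  [7, 9, 0, 4]
  [6, 10, 8, 0]

This is the Floyd-Warshall all-pairs shortest-path computation. For each intermediate vertex k = 0, 1, …, 3, update dist[i][j] ← min(dist[i][j], dist[i][k] + dist[k][j]). The final matrix gives, for each (i, j), the minimum total weight of any directed path from i to j (possibly empty when i = j).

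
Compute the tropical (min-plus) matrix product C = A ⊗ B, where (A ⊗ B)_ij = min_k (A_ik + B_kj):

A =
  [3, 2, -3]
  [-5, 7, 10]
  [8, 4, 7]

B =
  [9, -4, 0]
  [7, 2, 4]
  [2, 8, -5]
A ⊗ B =
  [-1, -1, -8]
  [4, -9, -5]
  [9, 4, 2]

Apply the min-plus product entry-by-entry:
  C[0][0] = min over k of (A[0][0] + B[0][0] = 3 + 9 = 12, A[0][1] + B[1][0] = 2 + 7 = 9, A[0][2] + B[2][0] = -3 + 2 = -1) = -1 (attained at k = 2)
  C[0][1] = min over k of (A[0][0] + B[0][1] = 3 + -4 = -1, A[0][1] + B[1][1] = 2 + 2 = 4, A[0][2] + B[2][1] = -3 + 8 = 5) = -1 (attained at k = 0)
  C[0][2] = min over k of (A[0][0] + B[0][2] = 3 + 0 = 3, A[0][1] + B[1][2] = 2 + 4 = 6, A[0][2] + B[2][2] = -3 + -5 = -8) = -8 (attained at k = 2)
  C[1][0] = min over k of (A[1][0] + B[0][0] = -5 + 9 = 4, A[1][1] + B[1][0] = 7 + 7 = 14, A[1][2] + B[2][0] = 10 + 2 = 12) = 4 (attained at k = 0)
  C[1][1] = min over k of (A[1][0] + B[0][1] = -5 + -4 = -9, A[1][1] + B[1][1] = 7 + 2 = 9, A[1][2] + B[2][1] = 10 + 8 = 18) = -9 (attained at k = 0)
  C[1][2] = min over k of (A[1][0] + B[0][2] = -5 + 0 = -5, A[1][1] + B[1][2] = 7 + 4 = 11, A[1][2] + B[2][2] = 10 + -5 = 5) = -5 (attained at k = 0)
  C[2][0] = min over k of (A[2][0] + B[0][0] = 8 + 9 = 17, A[2][1] + B[1][0] = 4 + 7 = 11, A[2][2] + B[2][0] = 7 + 2 = 9) = 9 (attained at k = 2)
  C[2][1] = min over k of (A[2][0] + B[0][1] = 8 + -4 = 4, A[2][1] + B[1][1] = 4 + 2 = 6, A[2][2] + B[2][1] = 7 + 8 = 15) = 4 (attained at k = 0)
  C[2][2] = min over k of (A[2][0] + B[0][2] = 8 + 0 = 8, A[2][1] + B[1][2] = 4 + 4 = 8, A[2][2] + B[2][2] = 7 + -5 = 2) = 2 (attained at k = 2)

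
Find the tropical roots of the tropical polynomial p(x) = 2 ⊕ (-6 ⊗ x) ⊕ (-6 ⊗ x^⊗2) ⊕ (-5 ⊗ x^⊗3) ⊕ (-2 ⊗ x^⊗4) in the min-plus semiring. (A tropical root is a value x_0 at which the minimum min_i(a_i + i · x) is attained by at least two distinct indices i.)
Roots: {-3, -1, 0, 8}

Each tropical root is a break point of the lower envelope of the lines y = a_i + i · x (there are 5 lines, with slopes 0, 1, ..., 4). Only the lines that attain the minimum somewhere contribute to roots; other lines are dominated. Here the surviving (envelope) indices are i = 4, i = 3, i = 2, i = 1, i = 0.
Intersections between consecutive envelope lines give the roots: for adjacent envelope indices i < j the intersection is x = (a_i − a_j) / (j − i). Reading off the sorted break points: {-3, -1, 0, 8}.
Verification: at each break x_0, at least two indices attain the minimum of min_i(a_i + i · x_0).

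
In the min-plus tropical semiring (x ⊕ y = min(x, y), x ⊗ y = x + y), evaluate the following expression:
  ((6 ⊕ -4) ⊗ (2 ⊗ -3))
((6 ⊕ -4) ⊗ (2 ⊗ -3)) = -5

Expand innermost to outermost. Recall ⊕ takes the minimum of its arguments and ⊗ takes their sum. Working out the expression ((6 ⊕ -4) ⊗ (2 ⊗ -3)) gives -5.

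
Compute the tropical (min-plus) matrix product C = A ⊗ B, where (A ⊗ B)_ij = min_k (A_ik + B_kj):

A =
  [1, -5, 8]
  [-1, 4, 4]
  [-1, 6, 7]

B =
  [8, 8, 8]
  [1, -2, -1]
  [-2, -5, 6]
A ⊗ B =
  [-4, -7, -6]
  [2, -1, 3]
  [5, 2, 5]

Apply the min-plus product entry-by-entry:
  C[0][0] = min over k of (A[0][0] + B[0][0] = 1 + 8 = 9, A[0][1] + B[1][0] = -5 + 1 = -4, A[0][2] + B[2][0] = 8 + -2 = 6) = -4 (attained at k = 1)
  C[0][1] = min over k of (A[0][0] + B[0][1] = 1 + 8 = 9, A[0][1] + B[1][1] = -5 + -2 = -7, A[0][2] + B[2][1] = 8 + -5 = 3) = -7 (attained at k = 1)
  C[0][2] = min over k of (A[0][0] + B[0][2] = 1 + 8 = 9, A[0][1] + B[1][2] = -5 + -1 = -6, A[0][2] + B[2][2] = 8 + 6 = 14) = -6 (attained at k = 1)
  C[1][0] = min over k of (A[1][0] + B[0][0] = -1 + 8 = 7, A[1][1] + B[1][0] = 4 + 1 = 5, A[1][2] + B[2][0] = 4 + -2 = 2) = 2 (attained at k = 2)
  C[1][1] = min over k of (A[1][0] + B[0][1] = -1 + 8 = 7, A[1][1] + B[1][1] = 4 + -2 = 2, A[1][2] + B[2][1] = 4 + -5 = -1) = -1 (attained at k = 2)
  C[1][2] = min over k of (A[1][0] + B[0][2] = -1 + 8 = 7, A[1][1] + B[1][2] = 4 + -1 = 3, A[1][2] + B[2][2] = 4 + 6 = 10) = 3 (attained at k = 1)
  C[2][0] = min over k of (A[2][0] + B[0][0] = -1 + 8 = 7, A[2][1] + B[1][0] = 6 + 1 = 7, A[2][2] + B[2][0] = 7 + -2 = 5) = 5 (attained at k = 2)
  C[2][1] = min over k of (A[2][0] + B[0][1] = -1 + 8 = 7, A[2][1] + B[1][1] = 6 + -2 = 4, A[2][2] + B[2][1] = 7 + -5 = 2) = 2 (attained at k = 2)
  C[2][2] = min over k of (A[2][0] + B[0][2] = -1 + 8 = 7, A[2][1] + B[1][2] = 6 + -1 = 5, A[2][2] + B[2][2] = 7 + 6 = 13) = 5 (attained at k = 1)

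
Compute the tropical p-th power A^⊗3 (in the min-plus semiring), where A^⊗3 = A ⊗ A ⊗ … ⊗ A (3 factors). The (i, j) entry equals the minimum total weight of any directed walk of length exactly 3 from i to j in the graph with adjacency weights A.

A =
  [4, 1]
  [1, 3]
A^⊗3 =
  [5, 3]
  [3, 5]

Each entry (A^⊗3)_ij equals the minimum over all length-3 walks i = v_0 → v_1 → … → v_3 = j of Σ_t A[v_t][v_{t+1}]. For example, for (i, j) = (0, 1) we minimise over 4 possible intermediate vertex sequences; the minimum is 3, attained along the walk 0 → 1 → 0 → 1.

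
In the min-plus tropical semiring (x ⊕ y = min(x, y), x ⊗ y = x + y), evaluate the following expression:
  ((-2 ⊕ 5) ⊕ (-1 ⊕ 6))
((-2 ⊕ 5) ⊕ (-1 ⊕ 6)) = -2

Expand innermost to outermost. Recall ⊕ takes the minimum of its arguments and ⊗ takes their sum. Working out the expression ((-2 ⊕ 5) ⊕ (-1 ⊕ 6)) gives -2.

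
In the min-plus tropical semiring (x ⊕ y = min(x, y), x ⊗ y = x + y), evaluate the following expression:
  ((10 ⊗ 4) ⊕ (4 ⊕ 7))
((10 ⊗ 4) ⊕ (4 ⊕ 7)) = 4

Expand innermost to outermost. Recall ⊕ takes the minimum of its arguments and ⊗ takes their sum. Working out the expression ((10 ⊗ 4) ⊕ (4 ⊕ 7)) gives 4.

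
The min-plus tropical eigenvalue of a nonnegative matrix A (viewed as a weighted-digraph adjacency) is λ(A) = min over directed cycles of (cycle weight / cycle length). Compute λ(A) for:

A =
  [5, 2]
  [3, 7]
λ(A) = 5/2

Enumerate directed cycles and compute their means (weight / length). Sample:
  cycle 0 → 0: weight = 5, length = 1, mean = 5/1 ≈ 5.000
  cycle 1 → 1: weight = 7, length = 1, mean = 7/1 ≈ 7.000
  cycle 0 → 1 → 0: weight = 5, length = 2, mean = 5/2 ≈ 2.500
  cycle 1 → 0 → 1: weight = 5, length = 2, mean = 5/2 ≈ 2.500
Minimum mean = 2.500, attained e.g. along the cycle 0 → 1 → 0 with weight 5 and length 2. So λ(A) = 5/2 = 5/2.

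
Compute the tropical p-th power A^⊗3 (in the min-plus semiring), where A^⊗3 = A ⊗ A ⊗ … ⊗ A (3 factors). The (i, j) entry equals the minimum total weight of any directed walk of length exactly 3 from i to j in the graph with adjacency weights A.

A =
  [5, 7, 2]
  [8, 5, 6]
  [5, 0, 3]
A^⊗3 =
  [10, 5, 8]
  [14, 9, 12]
  [11, 6, 9]

Each entry (A^⊗3)_ij equals the minimum over all length-3 walks i = v_0 → v_1 → … → v_3 = j of Σ_t A[v_t][v_{t+1}]. For example, for (i, j) = (0, 2) we minimise over 9 possible intermediate vertex sequences; the minimum is 8, attained along the walk 0 → 2 → 1 → 2.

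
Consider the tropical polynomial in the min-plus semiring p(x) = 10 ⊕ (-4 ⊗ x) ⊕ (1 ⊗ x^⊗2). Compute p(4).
p(4) = 0

A tropical monomial a ⊗ x^⊗i evaluates to a + i · x. Evaluating each term at x = 4:
  Term 0 contributes 10 + 0 · 4 = 10
  Term 1 contributes -4 + 1 · 4 = 0
  Term 2 contributes 1 + 2 · 4 = 9
p(4) = ⊕ of these = min[10, 0, 9] = 0.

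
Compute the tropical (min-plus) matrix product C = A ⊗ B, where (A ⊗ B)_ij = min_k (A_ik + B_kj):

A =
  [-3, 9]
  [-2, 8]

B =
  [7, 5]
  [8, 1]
A ⊗ B =
  [4, 2]
  [5, 3]

Apply the min-plus product entry-by-entry:
  C[0][0] = min over k of (A[0][0] + B[0][0] = -3 + 7 = 4, A[0][1] + B[1][0] = 9 + 8 = 17) = 4 (attained at k = 0)
  C[0][1] = min over k of (A[0][0] + B[0][1] = -3 + 5 = 2, A[0][1] + B[1][1] = 9 + 1 = 10) = 2 (attained at k = 0)
  C[1][0] = min over k of (A[1][0] + B[0][0] = -2 + 7 = 5, A[1][1] + B[1][0] = 8 + 8 = 16) = 5 (attained at k = 0)
  C[1][1] = min over k of (A[1][0] + B[0][1] = -2 + 5 = 3, A[1][1] + B[1][1] = 8 + 1 = 9) = 3 (attained at k = 0)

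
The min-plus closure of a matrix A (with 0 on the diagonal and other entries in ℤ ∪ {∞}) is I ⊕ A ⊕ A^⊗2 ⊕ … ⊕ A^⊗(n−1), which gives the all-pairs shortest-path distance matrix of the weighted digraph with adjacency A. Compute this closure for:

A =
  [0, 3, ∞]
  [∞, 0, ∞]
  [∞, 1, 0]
Closure =
  [0, 3, ∞]
  [∞, 0, ∞]
  [∞, 1, 0]

This is the Floyd-Warshall all-pairs shortest-path computation. For each intermediate vertex k = 0, 1, …, 2, update dist[i][j] ← min(dist[i][j], dist[i][k] + dist[k][j]). The final matrix gives, for each (i, j), the minimum total weight of any directed path from i to j (possibly empty when i = j).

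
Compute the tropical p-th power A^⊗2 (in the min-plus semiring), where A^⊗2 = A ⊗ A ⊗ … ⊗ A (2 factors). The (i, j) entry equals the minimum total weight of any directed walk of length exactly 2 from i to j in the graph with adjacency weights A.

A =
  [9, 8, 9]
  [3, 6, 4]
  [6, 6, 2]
A^⊗2 =
  [11, 14, 11]
  [9, 10, 6]
  [8, 8, 4]

Each entry (A^⊗2)_ij equals the minimum over all length-2 walks i = v_0 → v_1 → … → v_2 = j of Σ_t A[v_t][v_{t+1}]. For example, for (i, j) = (0, 2) we minimise over 3 possible intermediate vertex sequences; the minimum is 11, attained along the walk 0 → 2 → 2.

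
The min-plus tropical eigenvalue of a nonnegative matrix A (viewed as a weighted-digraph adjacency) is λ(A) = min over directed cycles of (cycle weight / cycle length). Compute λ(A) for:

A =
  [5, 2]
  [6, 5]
λ(A) = 4

Enumerate directed cycles and compute their means (weight / length). Sample:
  cycle 0 → 0: weight = 5, length = 1, mean = 5/1 ≈ 5.000
  cycle 1 → 1: weight = 5, length = 1, mean = 5/1 ≈ 5.000
  cycle 0 → 1 → 0: weight = 8, length = 2, mean = 8/2 ≈ 4.000
  cycle 1 → 0 → 1: weight = 8, length = 2, mean = 8/2 ≈ 4.000
Minimum mean = 4.000, attained e.g. along the cycle 0 → 1 → 0 with weight 8 and length 2. So λ(A) = 8/2 = 4.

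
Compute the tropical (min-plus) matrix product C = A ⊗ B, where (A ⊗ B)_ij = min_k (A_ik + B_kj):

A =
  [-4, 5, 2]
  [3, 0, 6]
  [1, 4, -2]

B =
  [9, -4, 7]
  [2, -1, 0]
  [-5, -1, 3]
A ⊗ B =
  [-3, -8, 3]
  [1, -1, 0]
  [-7, -3, 1]

Apply the min-plus product entry-by-entry:
  C[0][0] = min over k of (A[0][0] + B[0][0] = -4 + 9 = 5, A[0][1] + B[1][0] = 5 + 2 = 7, A[0][2] + B[2][0] = 2 + -5 = -3) = -3 (attained at k = 2)
  C[0][1] = min over k of (A[0][0] + B[0][1] = -4 + -4 = -8, A[0][1] + B[1][1] = 5 + -1 = 4, A[0][2] + B[2][1] = 2 + -1 = 1) = -8 (attained at k = 0)
  C[0][2] = min over k of (A[0][0] + B[0][2] = -4 + 7 = 3, A[0][1] + B[1][2] = 5 + 0 = 5, A[0][2] + B[2][2] = 2 + 3 = 5) = 3 (attained at k = 0)
  C[1][0] = min over k of (A[1][0] + B[0][0] = 3 + 9 = 12, A[1][1] + B[1][0] = 0 + 2 = 2, A[1][2] + B[2][0] = 6 + -5 = 1) = 1 (attained at k = 2)
  C[1][1] = min over k of (A[1][0] + B[0][1] = 3 + -4 = -1, A[1][1] + B[1][1] = 0 + -1 = -1, A[1][2] + B[2][1] = 6 + -1 = 5) = -1 (attained at k = 0)
  C[1][2] = min over k of (A[1][0] + B[0][2] = 3 + 7 = 10, A[1][1] + B[1][2] = 0 + 0 = 0, A[1][2] + B[2][2] = 6 + 3 = 9) = 0 (attained at k = 1)
  C[2][0] = min over k of (A[2][0] + B[0][0] = 1 + 9 = 10, A[2][1] + B[1][0] = 4 + 2 = 6, A[2][2] + B[2][0] = -2 + -5 = -7) = -7 (attained at k = 2)
  C[2][1] = min over k of (A[2][0] + B[0][1] = 1 + -4 = -3, A[2][1] + B[1][1] = 4 + -1 = 3, A[2][2] + B[2][1] = -2 + -1 = -3) = -3 (attained at k = 0)
  C[2][2] = min over k of (A[2][0] + B[0][2] = 1 + 7 = 8, A[2][1] + B[1][2] = 4 + 0 = 4, A[2][2] + B[2][2] = -2 + 3 = 1) = 1 (attained at k = 2)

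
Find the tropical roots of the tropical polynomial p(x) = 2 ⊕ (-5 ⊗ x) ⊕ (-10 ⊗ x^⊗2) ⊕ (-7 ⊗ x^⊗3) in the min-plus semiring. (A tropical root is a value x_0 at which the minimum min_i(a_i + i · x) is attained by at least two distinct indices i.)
Roots: {-3, 5, 7}

Each tropical root is a break point of the lower envelope of the lines y = a_i + i · x (there are 4 lines, with slopes 0, 1, ..., 3). Only the lines that attain the minimum somewhere contribute to roots; other lines are dominated. Here the surviving (envelope) indices are i = 3, i = 2, i = 1, i = 0.
Intersections between consecutive envelope lines give the roots: for adjacent envelope indices i < j the intersection is x = (a_i − a_j) / (j − i). Reading off the sorted break points: {-3, 5, 7}.
Verification: at each break x_0, at least two indices attain the minimum of min_i(a_i + i · x_0).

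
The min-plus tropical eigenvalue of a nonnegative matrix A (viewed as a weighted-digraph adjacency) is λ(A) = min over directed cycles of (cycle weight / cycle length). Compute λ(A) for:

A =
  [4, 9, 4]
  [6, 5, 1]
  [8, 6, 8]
λ(A) = 7/2

Enumerate directed cycles and compute their means (weight / length). Sample:
  cycle 0 → 0: weight = 4, length = 1, mean = 4/1 ≈ 4.000
  cycle 1 → 1: weight = 5, length = 1, mean = 5/1 ≈ 5.000
  cycle 2 → 2: weight = 8, length = 1, mean = 8/1 ≈ 8.000
  cycle 0 → 1 → 0: weight = 15, length = 2, mean = 15/2 ≈ 7.500
  cycle 0 → 2 → 0: weight = 12, length = 2, mean = 12/2 ≈ 6.000
  cycle 1 → 0 → 1: weight = 15, length = 2, mean = 15/2 ≈ 7.500
Minimum mean = 3.500, attained e.g. along the cycle 1 → 2 → 1 with weight 7 and length 2. So λ(A) = 7/2 = 7/2.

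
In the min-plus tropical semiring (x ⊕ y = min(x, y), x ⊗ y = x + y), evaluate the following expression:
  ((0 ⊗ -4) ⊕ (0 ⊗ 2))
((0 ⊗ -4) ⊕ (0 ⊗ 2)) = -4

Expand innermost to outermost. Recall ⊕ takes the minimum of its arguments and ⊗ takes their sum. Working out the expression ((0 ⊗ -4) ⊕ (0 ⊗ 2)) gives -4.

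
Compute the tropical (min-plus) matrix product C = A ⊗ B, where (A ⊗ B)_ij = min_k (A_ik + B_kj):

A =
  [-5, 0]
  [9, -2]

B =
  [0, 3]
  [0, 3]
A ⊗ B =
  [-5, -2]
  [-2, 1]

Apply the min-plus product entry-by-entry:
  C[0][0] = min over k of (A[0][0] + B[0][0] = -5 + 0 = -5, A[0][1] + B[1][0] = 0 + 0 = 0) = -5 (attained at k = 0)
  C[0][1] = min over k of (A[0][0] + B[0][1] = -5 + 3 = -2, A[0][1] + B[1][1] = 0 + 3 = 3) = -2 (attained at k = 0)
  C[1][0] = min over k of (A[1][0] + B[0][0] = 9 + 0 = 9, A[1][1] + B[1][0] = -2 + 0 = -2) = -2 (attained at k = 1)
  C[1][1] = min over k of (A[1][0] + B[0][1] = 9 + 3 = 12, A[1][1] + B[1][1] = -2 + 3 = 1) = 1 (attained at k = 1)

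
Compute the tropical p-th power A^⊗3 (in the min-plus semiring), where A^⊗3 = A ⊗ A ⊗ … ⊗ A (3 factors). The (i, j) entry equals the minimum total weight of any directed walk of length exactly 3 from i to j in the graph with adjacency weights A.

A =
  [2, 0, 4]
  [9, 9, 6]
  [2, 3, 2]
A^⊗3 =
  [6, 4, 8]
  [10, 8, 10]
  [6, 4, 6]

Each entry (A^⊗3)_ij equals the minimum over all length-3 walks i = v_0 → v_1 → … → v_3 = j of Σ_t A[v_t][v_{t+1}]. For example, for (i, j) = (0, 2) we minimise over 9 possible intermediate vertex sequences; the minimum is 8, attained along the walk 0 → 0 → 0 → 2.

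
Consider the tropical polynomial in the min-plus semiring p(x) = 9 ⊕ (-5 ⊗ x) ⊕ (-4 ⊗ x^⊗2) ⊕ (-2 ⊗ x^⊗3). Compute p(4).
p(4) = -1

A tropical monomial a ⊗ x^⊗i evaluates to a + i · x. Evaluating each term at x = 4:
  Term 0 contributes 9 + 0 · 4 = 9
  Term 1 contributes -5 + 1 · 4 = -1
  Term 2 contributes -4 + 2 · 4 = 4
  Term 3 contributes -2 + 3 · 4 = 10
p(4) = ⊕ of these = min[9, -1, 4, 10] = -1.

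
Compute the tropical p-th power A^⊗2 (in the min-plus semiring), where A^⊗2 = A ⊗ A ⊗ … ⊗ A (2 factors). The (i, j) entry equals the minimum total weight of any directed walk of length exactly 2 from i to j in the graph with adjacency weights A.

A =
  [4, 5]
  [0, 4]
A^⊗2 =
  [5, 9]
  [4, 5]

Each entry (A^⊗2)_ij equals the minimum over all length-2 walks i = v_0 → v_1 → … → v_2 = j of Σ_t A[v_t][v_{t+1}]. For example, for (i, j) = (0, 1) we minimise over 2 possible intermediate vertex sequences; the minimum is 9, attained along the walk 0 → 0 → 1.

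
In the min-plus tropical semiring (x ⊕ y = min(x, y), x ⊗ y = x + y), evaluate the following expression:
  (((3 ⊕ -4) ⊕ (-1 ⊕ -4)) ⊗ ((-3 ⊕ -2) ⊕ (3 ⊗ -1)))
(((3 ⊕ -4) ⊕ (-1 ⊕ -4)) ⊗ ((-3 ⊕ -2) ⊕ (3 ⊗ -1))) = -7

Expand innermost to outermost. Recall ⊕ takes the minimum of its arguments and ⊗ takes their sum. Working out the expression (((3 ⊕ -4) ⊕ (-1 ⊕ -4)) ⊗ ((-3 ⊕ -2) ⊕ (3 ⊗ -1))) gives -7.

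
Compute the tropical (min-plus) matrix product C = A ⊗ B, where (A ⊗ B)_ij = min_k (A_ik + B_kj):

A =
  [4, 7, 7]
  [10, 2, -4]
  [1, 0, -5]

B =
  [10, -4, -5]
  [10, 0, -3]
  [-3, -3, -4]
A ⊗ B =
  [4, 0, -1]
  [-7, -7, -8]
  [-8, -8, -9]

Apply the min-plus product entry-by-entry:
  C[0][0] = min over k of (A[0][0] + B[0][0] = 4 + 10 = 14, A[0][1] + B[1][0] = 7 + 10 = 17, A[0][2] + B[2][0] = 7 + -3 = 4) = 4 (attained at k = 2)
  C[0][1] = min over k of (A[0][0] + B[0][1] = 4 + -4 = 0, A[0][1] + B[1][1] = 7 + 0 = 7, A[0][2] + B[2][1] = 7 + -3 = 4) = 0 (attained at k = 0)
  C[0][2] = min over k of (A[0][0] + B[0][2] = 4 + -5 = -1, A[0][1] + B[1][2] = 7 + -3 = 4, A[0][2] + B[2][2] = 7 + -4 = 3) = -1 (attained at k = 0)
  C[1][0] = min over k of (A[1][0] + B[0][0] = 10 + 10 = 20, A[1][1] + B[1][0] = 2 + 10 = 12, A[1][2] + B[2][0] = -4 + -3 = -7) = -7 (attained at k = 2)
  C[1][1] = min over k of (A[1][0] + B[0][1] = 10 + -4 = 6, A[1][1] + B[1][1] = 2 + 0 = 2, A[1][2] + B[2][1] = -4 + -3 = -7) = -7 (attained at k = 2)
  C[1][2] = min over k of (A[1][0] + B[0][2] = 10 + -5 = 5, A[1][1] + B[1][2] = 2 + -3 = -1, A[1][2] + B[2][2] = -4 + -4 = -8) = -8 (attained at k = 2)
  C[2][0] = min over k of (A[2][0] + B[0][0] = 1 + 10 = 11, A[2][1] + B[1][0] = 0 + 10 = 10, A[2][2] + B[2][0] = -5 + -3 = -8) = -8 (attained at k = 2)
  C[2][1] = min over k of (A[2][0] + B[0][1] = 1 + -4 = -3, A[2][1] + B[1][1] = 0 + 0 = 0, A[2][2] + B[2][1] = -5 + -3 = -8) = -8 (attained at k = 2)
  C[2][2] = min over k of (A[2][0] + B[0][2] = 1 + -5 = -4, A[2][1] + B[1][2] = 0 + -3 = -3, A[2][2] + B[2][2] = -5 + -4 = -9) = -9 (attained at k = 2)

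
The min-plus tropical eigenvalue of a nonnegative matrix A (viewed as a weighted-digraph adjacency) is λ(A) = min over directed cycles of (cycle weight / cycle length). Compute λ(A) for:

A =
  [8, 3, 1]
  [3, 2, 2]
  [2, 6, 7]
λ(A) = 3/2

Enumerate directed cycles and compute their means (weight / length). Sample:
  cycle 0 → 0: weight = 8, length = 1, mean = 8/1 ≈ 8.000
  cycle 1 → 1: weight = 2, length = 1, mean = 2/1 ≈ 2.000
  cycle 2 → 2: weight = 7, length = 1, mean = 7/1 ≈ 7.000
  cycle 0 → 1 → 0: weight = 6, length = 2, mean = 6/2 ≈ 3.000
  cycle 0 → 2 → 0: weight = 3, length = 2, mean = 3/2 ≈ 1.500
  cycle 1 → 0 → 1: weight = 6, length = 2, mean = 6/2 ≈ 3.000
Minimum mean = 1.500, attained e.g. along the cycle 0 → 2 → 0 with weight 3 and length 2. So λ(A) = 3/2 = 3/2.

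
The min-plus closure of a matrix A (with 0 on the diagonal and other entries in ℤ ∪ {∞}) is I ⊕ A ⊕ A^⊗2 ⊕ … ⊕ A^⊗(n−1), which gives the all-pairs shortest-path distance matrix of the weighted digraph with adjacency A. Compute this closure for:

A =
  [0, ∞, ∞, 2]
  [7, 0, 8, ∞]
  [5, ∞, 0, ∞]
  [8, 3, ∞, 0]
Closure =
  [0, 5, 13, 2]
  [7, 0, 8, 9]
  [5, 10, 0, 7]
  [8, 3, 11, 0]

This is the Floyd-Warshall all-pairs shortest-path computation. For each intermediate vertex k = 0, 1, …, 3, update dist[i][j] ← min(dist[i][j], dist[i][k] + dist[k][j]). The final matrix gives, for each (i, j), the minimum total weight of any directed path from i to j (possibly empty when i = j).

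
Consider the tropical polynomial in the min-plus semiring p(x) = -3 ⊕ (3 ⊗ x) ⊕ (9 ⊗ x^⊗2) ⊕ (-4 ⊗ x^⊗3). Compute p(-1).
p(-1) = -7

A tropical monomial a ⊗ x^⊗i evaluates to a + i · x. Evaluating each term at x = -1:
  Term 0 contributes -3 + 0 · -1 = -3
  Term 1 contributes 3 + 1 · -1 = 2
  Term 2 contributes 9 + 2 · -1 = 7
  Term 3 contributes -4 + 3 · -1 = -7
p(-1) = ⊕ of these = min[-3, 2, 7, -7] = -7.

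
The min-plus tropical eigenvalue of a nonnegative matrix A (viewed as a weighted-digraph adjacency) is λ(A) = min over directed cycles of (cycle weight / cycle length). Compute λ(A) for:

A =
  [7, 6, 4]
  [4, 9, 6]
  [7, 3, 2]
λ(A) = 2

Enumerate directed cycles and compute their means (weight / length). Sample:
  cycle 0 → 0: weight = 7, length = 1, mean = 7/1 ≈ 7.000
  cycle 1 → 1: weight = 9, length = 1, mean = 9/1 ≈ 9.000
  cycle 2 → 2: weight = 2, length = 1, mean = 2/1 ≈ 2.000
  cycle 0 → 1 → 0: weight = 10, length = 2, mean = 10/2 ≈ 5.000
  cycle 0 → 2 → 0: weight = 11, length = 2, mean = 11/2 ≈ 5.500
  cycle 1 → 0 → 1: weight = 10, length = 2, mean = 10/2 ≈ 5.000
Minimum mean = 2.000, attained e.g. along the cycle 2 → 2 with weight 2 and length 1. So λ(A) = 2/1 = 2.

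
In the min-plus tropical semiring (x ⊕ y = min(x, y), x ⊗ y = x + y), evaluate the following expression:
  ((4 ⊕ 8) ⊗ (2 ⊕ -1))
((4 ⊕ 8) ⊗ (2 ⊕ -1)) = 3

Expand innermost to outermost. Recall ⊕ takes the minimum of its arguments and ⊗ takes their sum. Working out the expression ((4 ⊕ 8) ⊗ (2 ⊕ -1)) gives 3.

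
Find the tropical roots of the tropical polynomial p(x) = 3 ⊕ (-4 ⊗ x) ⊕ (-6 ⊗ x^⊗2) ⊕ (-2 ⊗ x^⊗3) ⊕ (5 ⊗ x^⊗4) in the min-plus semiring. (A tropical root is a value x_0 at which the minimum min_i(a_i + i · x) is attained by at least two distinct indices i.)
Roots: {-7, -4, 2, 7}

Each tropical root is a break point of the lower envelope of the lines y = a_i + i · x (there are 5 lines, with slopes 0, 1, ..., 4). Only the lines that attain the minimum somewhere contribute to roots; other lines are dominated. Here the surviving (envelope) indices are i = 4, i = 3, i = 2, i = 1, i = 0.
Intersections between consecutive envelope lines give the roots: for adjacent envelope indices i < j the intersection is x = (a_i − a_j) / (j − i). Reading off the sorted break points: {-7, -4, 2, 7}.
Verification: at each break x_0, at least two indices attain the minimum of min_i(a_i + i · x_0).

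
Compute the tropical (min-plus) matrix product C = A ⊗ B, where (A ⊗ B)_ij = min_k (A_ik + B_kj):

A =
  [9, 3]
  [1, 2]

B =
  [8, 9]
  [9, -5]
A ⊗ B =
  [12, -2]
  [9, -3]

Apply the min-plus product entry-by-entry:
  C[0][0] = min over k of (A[0][0] + B[0][0] = 9 + 8 = 17, A[0][1] + B[1][0] = 3 + 9 = 12) = 12 (attained at k = 1)
  C[0][1] = min over k of (A[0][0] + B[0][1] = 9 + 9 = 18, A[0][1] + B[1][1] = 3 + -5 = -2) = -2 (attained at k = 1)
  C[1][0] = min over k of (A[1][0] + B[0][0] = 1 + 8 = 9, A[1][1] + B[1][0] = 2 + 9 = 11) = 9 (attained at k = 0)
  C[1][1] = min over k of (A[1][0] + B[0][1] = 1 + 9 = 10, A[1][1] + B[1][1] = 2 + -5 = -3) = -3 (attained at k = 1)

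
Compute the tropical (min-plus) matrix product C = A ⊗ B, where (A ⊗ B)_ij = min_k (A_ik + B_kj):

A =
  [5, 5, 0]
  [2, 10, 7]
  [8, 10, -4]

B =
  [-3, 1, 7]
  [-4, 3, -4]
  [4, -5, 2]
A ⊗ B =
  [1, -5, 1]
  [-1, 2, 6]
  [0, -9, -2]

Apply the min-plus product entry-by-entry:
  C[0][0] = min over k of (A[0][0] + B[0][0] = 5 + -3 = 2, A[0][1] + B[1][0] = 5 + -4 = 1, A[0][2] + B[2][0] = 0 + 4 = 4) = 1 (attained at k = 1)
  C[0][1] = min over k of (A[0][0] + B[0][1] = 5 + 1 = 6, A[0][1] + B[1][1] = 5 + 3 = 8, A[0][2] + B[2][1] = 0 + -5 = -5) = -5 (attained at k = 2)
  C[0][2] = min over k of (A[0][0] + B[0][2] = 5 + 7 = 12, A[0][1] + B[1][2] = 5 + -4 = 1, A[0][2] + B[2][2] = 0 + 2 = 2) = 1 (attained at k = 1)
  C[1][0] = min over k of (A[1][0] + B[0][0] = 2 + -3 = -1, A[1][1] + B[1][0] = 10 + -4 = 6, A[1][2] + B[2][0] = 7 + 4 = 11) = -1 (attained at k = 0)
  C[1][1] = min over k of (A[1][0] + B[0][1] = 2 + 1 = 3, A[1][1] + B[1][1] = 10 + 3 = 13, A[1][2] + B[2][1] = 7 + -5 = 2) = 2 (attained at k = 2)
  C[1][2] = min over k of (A[1][0] + B[0][2] = 2 + 7 = 9, A[1][1] + B[1][2] = 10 + -4 = 6, A[1][2] + B[2][2] = 7 + 2 = 9) = 6 (attained at k = 1)
  C[2][0] = min over k of (A[2][0] + B[0][0] = 8 + -3 = 5, A[2][1] + B[1][0] = 10 + -4 = 6, A[2][2] + B[2][0] = -4 + 4 = 0) = 0 (attained at k = 2)
  C[2][1] = min over k of (A[2][0] + B[0][1] = 8 + 1 = 9, A[2][1] + B[1][1] = 10 + 3 = 13, A[2][2] + B[2][1] = -4 + -5 = -9) = -9 (attained at k = 2)
  C[2][2] = min over k of (A[2][0] + B[0][2] = 8 + 7 = 15, A[2][1] + B[1][2] = 10 + -4 = 6, A[2][2] + B[2][2] = -4 + 2 = -2) = -2 (attained at k = 2)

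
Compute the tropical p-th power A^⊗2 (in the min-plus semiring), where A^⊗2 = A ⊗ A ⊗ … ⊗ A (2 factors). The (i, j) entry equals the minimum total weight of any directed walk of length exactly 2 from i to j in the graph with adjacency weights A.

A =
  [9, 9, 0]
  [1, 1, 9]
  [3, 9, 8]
A^⊗2 =
  [3, 9, 8]
  [2, 2, 1]
  [10, 10, 3]

Each entry (A^⊗2)_ij equals the minimum over all length-2 walks i = v_0 → v_1 → … → v_2 = j of Σ_t A[v_t][v_{t+1}]. For example, for (i, j) = (0, 2) we minimise over 3 possible intermediate vertex sequences; the minimum is 8, attained along the walk 0 → 2 → 2.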